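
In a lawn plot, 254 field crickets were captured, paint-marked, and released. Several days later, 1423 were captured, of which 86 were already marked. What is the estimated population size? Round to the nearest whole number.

N = (254 × 1423) / 86 = 361442 / 86 ≈ 4202.8 → 4203

N ≈ 4203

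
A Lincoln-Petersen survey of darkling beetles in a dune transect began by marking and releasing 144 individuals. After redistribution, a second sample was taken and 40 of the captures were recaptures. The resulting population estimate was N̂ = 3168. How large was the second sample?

From N = M·C/R: C = N·R / M = 3168·40 / 144 = 126720 / 144 = 880.

C = 880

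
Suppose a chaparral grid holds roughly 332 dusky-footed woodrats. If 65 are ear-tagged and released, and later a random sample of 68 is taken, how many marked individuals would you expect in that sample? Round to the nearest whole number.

expected recaptures ≈ 13

The marked fraction of the population is 65/332, so in a sample of 68 expect C·(M/N) marked.
E[R] = 65 × 68 / 332 = 4420 / 332 ≈ 13.3 → 13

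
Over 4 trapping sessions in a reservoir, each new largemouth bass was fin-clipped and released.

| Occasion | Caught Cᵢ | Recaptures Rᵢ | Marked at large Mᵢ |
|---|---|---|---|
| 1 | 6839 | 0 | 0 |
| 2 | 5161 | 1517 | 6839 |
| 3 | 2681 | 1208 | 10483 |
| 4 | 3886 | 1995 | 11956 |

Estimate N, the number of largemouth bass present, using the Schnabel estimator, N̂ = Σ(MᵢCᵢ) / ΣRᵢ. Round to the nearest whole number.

Σ MᵢCᵢ = 0·6839 + 6839·5161 + 10483·2681 + 11956·3886 = 0 + 35296079 + 28104923 + 46461016 = 109862018
Σ Rᵢ = 0 + 1517 + 1208 + 1995 = 4720
N̂ = 109862018 / 4720 ≈ 23275.9 → 23276

N ≈ 23,276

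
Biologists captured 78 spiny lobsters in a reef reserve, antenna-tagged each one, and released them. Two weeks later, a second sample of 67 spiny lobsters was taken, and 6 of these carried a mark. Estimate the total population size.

The marked fraction in the recapture sample should equal the marked fraction in the population: 6/67 = 78/N.
N = (78 × 67) / 6 = 5226 / 6 = 871

N = 871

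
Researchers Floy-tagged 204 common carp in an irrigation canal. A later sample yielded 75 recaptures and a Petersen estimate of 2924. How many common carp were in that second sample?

C = 1075

From N = M·C/R: C = N·R / M = 2924·75 / 204 = 219300 / 204 = 1075.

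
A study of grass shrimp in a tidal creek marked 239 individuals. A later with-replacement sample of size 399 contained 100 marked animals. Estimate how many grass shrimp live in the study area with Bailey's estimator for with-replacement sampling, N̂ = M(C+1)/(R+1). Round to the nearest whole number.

N̂ = 239·(399+1)/(100+1) = 239·400/101 = 95600/101 ≈ 946.5 → 947

N ≈ 947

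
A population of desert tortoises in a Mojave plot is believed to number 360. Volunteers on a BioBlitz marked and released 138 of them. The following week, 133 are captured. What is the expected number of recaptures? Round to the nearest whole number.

Expected recaptures E[R] = M·C / N.
E[R] = 138 × 133 / 360 = 18354 / 360 ≈ 51.0 → 51

expected recaptures ≈ 51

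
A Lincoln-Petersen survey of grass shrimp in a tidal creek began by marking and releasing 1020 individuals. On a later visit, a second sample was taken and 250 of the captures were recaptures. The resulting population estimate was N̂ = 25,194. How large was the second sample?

From N = M·C/R: C = N·R / M = 25194·250 / 1020 = 6298500 / 1020 = 6175.

C = 6175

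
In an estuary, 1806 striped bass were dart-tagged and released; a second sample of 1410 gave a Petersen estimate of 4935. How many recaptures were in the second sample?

From N = M·C/R: R = M·C / N = 1806·1410 / 4935 = 2546460 / 4935 = 516.

R = 516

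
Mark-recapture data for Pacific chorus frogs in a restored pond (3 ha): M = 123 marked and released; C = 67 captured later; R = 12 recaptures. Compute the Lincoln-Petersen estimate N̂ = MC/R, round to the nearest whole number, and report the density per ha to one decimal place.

density ≈ 229.0 Pacific chorus frogs per ha

N̂ = 123·67/12 = 8241/12 ≈ 686.8 → 687
Density = N̂ / area = 687 / 3 = 229.0 per ha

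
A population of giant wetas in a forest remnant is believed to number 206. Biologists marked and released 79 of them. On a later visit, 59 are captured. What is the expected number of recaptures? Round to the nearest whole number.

Expected recaptures E[R] = M·C / N.
E[R] = 79 × 59 / 206 = 4661 / 206 ≈ 22.6 → 23

expected recaptures ≈ 23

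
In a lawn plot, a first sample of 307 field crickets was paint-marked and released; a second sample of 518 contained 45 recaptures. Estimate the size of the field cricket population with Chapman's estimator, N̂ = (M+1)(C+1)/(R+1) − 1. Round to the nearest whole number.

N ≈ 3474

N̂ = (307+1)(518+1)/(45+1) − 1 = 308·519/46 − 1
= 159852/46 − 1 ≈ 3475.0 − 1 ≈ 3474.0 → 3474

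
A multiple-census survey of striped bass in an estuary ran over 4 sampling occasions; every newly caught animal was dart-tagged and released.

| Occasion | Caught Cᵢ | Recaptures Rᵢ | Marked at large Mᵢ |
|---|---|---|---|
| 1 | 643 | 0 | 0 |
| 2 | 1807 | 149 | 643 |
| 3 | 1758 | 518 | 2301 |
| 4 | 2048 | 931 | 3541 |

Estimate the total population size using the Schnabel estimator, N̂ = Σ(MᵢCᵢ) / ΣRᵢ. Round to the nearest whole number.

N ≈ 7797

Σ MᵢCᵢ = 0·643 + 643·1807 + 2301·1758 + 3541·2048 = 0 + 1161901 + 4045158 + 7251968 = 12459027
Σ Rᵢ = 0 + 149 + 518 + 931 = 1598
N̂ = 12459027 / 1598 ≈ 7796.6 → 7797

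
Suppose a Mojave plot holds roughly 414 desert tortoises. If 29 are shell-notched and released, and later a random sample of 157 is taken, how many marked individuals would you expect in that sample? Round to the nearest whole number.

expected recaptures ≈ 11

Expected recaptures E[R] = M·C / N.
E[R] = 29 × 157 / 414 = 4553 / 414 ≈ 11.0 → 11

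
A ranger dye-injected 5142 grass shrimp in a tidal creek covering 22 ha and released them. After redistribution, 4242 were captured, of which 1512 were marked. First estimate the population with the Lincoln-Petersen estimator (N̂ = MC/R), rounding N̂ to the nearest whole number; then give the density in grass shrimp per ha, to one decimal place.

N̂ = 5142·4242/1512 = 21812364/1512 ≈ 14426.2 → 14426
Density = N̂ / area = 14426 / 22 ≈ 655.73 → 655.7 per ha

density ≈ 655.7 grass shrimp per ha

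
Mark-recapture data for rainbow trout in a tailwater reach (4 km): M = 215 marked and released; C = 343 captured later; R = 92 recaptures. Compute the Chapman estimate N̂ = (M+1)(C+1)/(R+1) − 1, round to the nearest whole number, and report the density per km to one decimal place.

N̂ = 216·344/93 − 1 = 74304/93 − 1 ≈ 798.0 → 798
Density = N̂ / area = 798 / 4 ≈ 199.50 → 199.5 per km

density ≈ 199.5 rainbow trout per km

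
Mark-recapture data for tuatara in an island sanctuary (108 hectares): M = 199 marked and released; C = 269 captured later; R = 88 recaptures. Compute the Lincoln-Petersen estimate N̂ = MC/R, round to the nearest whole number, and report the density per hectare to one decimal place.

density ≈ 5.6 tuatara per hectare

N̂ = 199·269/88 = 53531/88 ≈ 608.3 → 608
Density = N̂ / area = 608 / 108 ≈ 5.63 → 5.6 per hectare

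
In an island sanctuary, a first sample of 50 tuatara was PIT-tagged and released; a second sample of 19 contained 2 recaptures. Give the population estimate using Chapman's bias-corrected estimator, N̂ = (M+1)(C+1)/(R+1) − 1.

N = 339

N̂ = (50+1)(19+1)/(2+1) − 1 = 51·20/3 − 1
= 1020/3 − 1 = 340 − 1 = 339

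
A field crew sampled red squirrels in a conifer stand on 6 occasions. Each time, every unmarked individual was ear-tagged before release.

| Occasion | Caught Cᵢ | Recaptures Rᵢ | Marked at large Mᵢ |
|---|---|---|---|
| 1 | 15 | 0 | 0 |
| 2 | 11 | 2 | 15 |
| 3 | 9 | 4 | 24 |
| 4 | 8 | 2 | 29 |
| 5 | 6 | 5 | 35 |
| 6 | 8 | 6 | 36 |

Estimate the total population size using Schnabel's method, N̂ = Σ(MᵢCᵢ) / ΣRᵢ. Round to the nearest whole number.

Σ MᵢCᵢ = 0·15 + 15·11 + 24·9 + 29·8 + 35·6 + 36·8 = 0 + 165 + 216 + 232 + 210 + 288 = 1111
Σ Rᵢ = 0 + 2 + 4 + 2 + 5 + 6 = 19
N̂ = 1111 / 19 ≈ 58.47 → 58

N ≈ 58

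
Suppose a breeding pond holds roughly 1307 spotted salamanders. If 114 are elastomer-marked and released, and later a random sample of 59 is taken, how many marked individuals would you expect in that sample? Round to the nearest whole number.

expected recaptures ≈ 5

The marked fraction of the population is 114/1307, so in a sample of 59 expect C·(M/N) marked.
E[R] = 114 × 59 / 1307 = 6726 / 1307 ≈ 5.1 → 5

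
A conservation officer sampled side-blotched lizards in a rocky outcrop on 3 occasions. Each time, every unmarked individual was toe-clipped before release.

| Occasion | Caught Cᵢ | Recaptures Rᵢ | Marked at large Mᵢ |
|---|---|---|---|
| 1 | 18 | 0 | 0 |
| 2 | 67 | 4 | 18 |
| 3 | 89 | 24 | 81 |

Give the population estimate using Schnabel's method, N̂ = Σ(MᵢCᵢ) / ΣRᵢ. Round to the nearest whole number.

Σ MᵢCᵢ = 0·18 + 18·67 + 81·89 = 0 + 1206 + 7209 = 8415
Σ Rᵢ = 0 + 4 + 24 = 28
N̂ = 8415 / 28 ≈ 300.5 → 301

N ≈ 301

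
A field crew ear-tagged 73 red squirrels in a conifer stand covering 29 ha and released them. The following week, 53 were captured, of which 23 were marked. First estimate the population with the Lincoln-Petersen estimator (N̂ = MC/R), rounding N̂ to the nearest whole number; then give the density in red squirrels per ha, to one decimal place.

density ≈ 5.8 red squirrels per ha

N̂ = 73·53/23 = 3869/23 ≈ 168.2 → 168
Density = N̂ / area = 168 / 29 ≈ 5.79 → 5.8 per ha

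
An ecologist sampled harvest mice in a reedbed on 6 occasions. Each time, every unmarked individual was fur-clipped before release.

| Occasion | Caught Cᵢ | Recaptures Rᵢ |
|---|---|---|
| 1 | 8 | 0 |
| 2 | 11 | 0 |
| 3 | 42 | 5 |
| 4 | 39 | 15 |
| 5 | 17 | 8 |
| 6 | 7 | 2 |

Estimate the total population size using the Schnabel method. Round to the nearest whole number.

N ≈ 168

Marked at large before each occasion: Mᵢ = Σⱼ<ᵢ (Cⱼ − Rⱼ) → M1=0, M2=8, M3=19, M4=56, M5=80, M6=89
Σ MᵢCᵢ = 0·8 + 8·11 + 19·42 + 56·39 + 80·17 + 89·7 = 0 + 88 + 798 + 2184 + 1360 + 623 = 5053
Σ Rᵢ = 0 + 0 + 5 + 15 + 8 + 2 = 30
N̂ = 5053 / 30 ≈ 168.4 → 168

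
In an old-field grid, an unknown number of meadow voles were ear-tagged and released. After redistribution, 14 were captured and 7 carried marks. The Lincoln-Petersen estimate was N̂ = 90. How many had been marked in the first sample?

M = 45

From N = M·C/R: M = N·R / C = 90·7 / 14 = 630 / 14 = 45.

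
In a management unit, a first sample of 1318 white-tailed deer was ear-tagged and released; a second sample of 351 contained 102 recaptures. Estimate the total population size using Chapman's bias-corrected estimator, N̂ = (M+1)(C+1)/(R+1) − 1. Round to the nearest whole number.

N ≈ 4507

N̂ = (1318+1)(351+1)/(102+1) − 1 = 1319·352/103 − 1
= 464288/103 − 1 ≈ 4507.7 − 1 ≈ 4506.7 → 4507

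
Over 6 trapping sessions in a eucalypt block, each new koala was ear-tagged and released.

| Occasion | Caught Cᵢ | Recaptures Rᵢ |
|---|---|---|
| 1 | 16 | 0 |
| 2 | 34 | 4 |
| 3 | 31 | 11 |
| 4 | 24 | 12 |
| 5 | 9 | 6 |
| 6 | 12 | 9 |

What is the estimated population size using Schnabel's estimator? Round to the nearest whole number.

N ≈ 124

Marked at large before each occasion: Mᵢ = Σⱼ<ᵢ (Cⱼ − Rⱼ) → M1=0, M2=16, M3=46, M4=66, M5=78, M6=81
Σ MᵢCᵢ = 0·16 + 16·34 + 46·31 + 66·24 + 78·9 + 81·12 = 0 + 544 + 1426 + 1584 + 702 + 972 = 5228
Σ Rᵢ = 0 + 4 + 11 + 12 + 6 + 9 = 42
N̂ = 5228 / 42 ≈ 124.48 → 124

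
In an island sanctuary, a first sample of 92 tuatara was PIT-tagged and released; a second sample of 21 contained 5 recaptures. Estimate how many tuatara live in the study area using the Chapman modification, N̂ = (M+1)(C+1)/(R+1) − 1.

N = 340

N̂ = (92+1)(21+1)/(5+1) − 1 = 93·22/6 − 1
= 2046/6 − 1 = 341 − 1 = 340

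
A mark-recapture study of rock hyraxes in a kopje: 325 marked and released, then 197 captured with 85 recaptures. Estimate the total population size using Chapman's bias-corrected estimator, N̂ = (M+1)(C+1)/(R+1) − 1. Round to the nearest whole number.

N̂ = (325+1)(197+1)/(85+1) − 1 = 326·198/86 − 1
= 64548/86 − 1 ≈ 750.6 − 1 ≈ 749.6 → 750

N ≈ 750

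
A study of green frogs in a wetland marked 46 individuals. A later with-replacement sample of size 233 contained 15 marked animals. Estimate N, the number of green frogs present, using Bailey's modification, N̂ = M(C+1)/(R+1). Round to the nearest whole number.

N̂ = 46·(233+1)/(15+1) = 46·234/16 = 10764/16 ≈ 672.8 → 673

N ≈ 673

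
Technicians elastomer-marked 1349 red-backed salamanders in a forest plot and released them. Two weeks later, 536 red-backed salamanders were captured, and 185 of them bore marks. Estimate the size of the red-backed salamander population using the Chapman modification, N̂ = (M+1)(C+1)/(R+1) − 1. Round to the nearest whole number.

N ≈ 3897

N̂ = (1349+1)(536+1)/(185+1) − 1 = 1350·537/186 − 1
= 724950/186 − 1 ≈ 3897.6 − 1 ≈ 3896.6 → 3897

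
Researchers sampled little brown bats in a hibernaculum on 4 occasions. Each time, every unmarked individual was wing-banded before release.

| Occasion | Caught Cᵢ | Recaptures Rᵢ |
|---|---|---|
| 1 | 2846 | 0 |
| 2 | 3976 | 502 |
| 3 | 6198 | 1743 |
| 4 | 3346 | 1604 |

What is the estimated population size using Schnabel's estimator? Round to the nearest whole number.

Marked at large before each occasion: Mᵢ = Σⱼ<ᵢ (Cⱼ − Rⱼ) → M1=0, M2=2846, M3=6320, M4=10775
Σ MᵢCᵢ = 0·2846 + 2846·3976 + 6320·6198 + 10775·3346 = 0 + 11315696 + 39171360 + 36053150 = 86540206
Σ Rᵢ = 0 + 502 + 1743 + 1604 = 3849
N̂ = 86540206 / 3849 ≈ 22483.8 → 22484

N ≈ 22,484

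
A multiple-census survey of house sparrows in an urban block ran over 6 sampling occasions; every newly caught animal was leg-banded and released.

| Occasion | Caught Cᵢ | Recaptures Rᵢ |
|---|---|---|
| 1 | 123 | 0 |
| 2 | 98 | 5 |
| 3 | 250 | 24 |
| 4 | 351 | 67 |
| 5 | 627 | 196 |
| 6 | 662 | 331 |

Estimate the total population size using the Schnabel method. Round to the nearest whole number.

Marked at large before each occasion: Mᵢ = Σⱼ<ᵢ (Cⱼ − Rⱼ) → M1=0, M2=123, M3=216, M4=442, M5=726, M6=1157
Σ MᵢCᵢ = 0·123 + 123·98 + 216·250 + 442·351 + 726·627 + 1157·662 = 0 + 12054 + 54000 + 155142 + 455202 + 765934 = 1442332
Σ Rᵢ = 0 + 5 + 24 + 67 + 196 + 331 = 623
N̂ = 1442332 / 623 ≈ 2315.1 → 2315

N ≈ 2315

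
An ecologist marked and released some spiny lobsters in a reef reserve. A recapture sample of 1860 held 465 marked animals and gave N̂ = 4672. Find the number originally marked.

From N = M·C/R: M = N·R / C = 4672·465 / 1860 = 2172480 / 1860 = 1168.

M = 1168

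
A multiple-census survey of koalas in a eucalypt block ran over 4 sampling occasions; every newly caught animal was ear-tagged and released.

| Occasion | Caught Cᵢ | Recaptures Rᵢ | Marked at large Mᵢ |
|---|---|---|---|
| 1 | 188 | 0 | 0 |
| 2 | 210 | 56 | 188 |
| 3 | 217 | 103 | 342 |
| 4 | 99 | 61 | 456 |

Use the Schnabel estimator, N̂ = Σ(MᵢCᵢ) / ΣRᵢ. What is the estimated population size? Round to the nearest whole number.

Σ MᵢCᵢ = 0·188 + 188·210 + 342·217 + 456·99 = 0 + 39480 + 74214 + 45144 = 158838
Σ Rᵢ = 0 + 56 + 103 + 61 = 220
N̂ = 158838 / 220 ≈ 722.0 → 722

N ≈ 722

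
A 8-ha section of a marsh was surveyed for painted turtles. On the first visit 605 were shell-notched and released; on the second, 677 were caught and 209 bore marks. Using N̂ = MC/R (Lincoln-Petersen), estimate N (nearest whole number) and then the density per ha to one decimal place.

density ≈ 245.0 painted turtles per ha

N̂ = 605·677/209 = 409585/209 ≈ 1959.7 → 1960
Density = N̂ / area = 1960 / 8 = 245.0 per ha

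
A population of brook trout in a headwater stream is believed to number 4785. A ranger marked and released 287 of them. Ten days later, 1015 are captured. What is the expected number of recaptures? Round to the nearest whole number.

Expected recaptures E[R] = M·C / N.
E[R] = 287 × 1015 / 4785 = 291305 / 4785 ≈ 60.9 → 61

expected recaptures ≈ 61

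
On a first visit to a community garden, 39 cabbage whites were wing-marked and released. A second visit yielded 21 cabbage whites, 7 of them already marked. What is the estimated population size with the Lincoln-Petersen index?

N = (39 × 21) / 7 = 819 / 7 = 117

N = 117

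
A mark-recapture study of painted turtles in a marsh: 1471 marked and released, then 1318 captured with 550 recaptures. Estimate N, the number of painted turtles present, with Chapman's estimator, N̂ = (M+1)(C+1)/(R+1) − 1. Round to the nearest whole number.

N ≈ 3523

N̂ = (1471+1)(1318+1)/(550+1) − 1 = 1472·1319/551 − 1
= 1941568/551 − 1 ≈ 3523.7 − 1 ≈ 3522.7 → 3523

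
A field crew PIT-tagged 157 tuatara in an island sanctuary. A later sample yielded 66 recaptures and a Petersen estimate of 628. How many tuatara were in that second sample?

From N = M·C/R: C = N·R / M = 628·66 / 157 = 41448 / 157 = 264.

C = 264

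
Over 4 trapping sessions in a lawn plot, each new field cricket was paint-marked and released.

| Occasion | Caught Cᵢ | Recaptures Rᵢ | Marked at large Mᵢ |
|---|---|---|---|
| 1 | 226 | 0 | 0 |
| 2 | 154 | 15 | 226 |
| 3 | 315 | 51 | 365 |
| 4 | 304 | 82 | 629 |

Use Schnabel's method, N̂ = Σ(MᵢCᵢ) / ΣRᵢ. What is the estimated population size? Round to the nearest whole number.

Σ MᵢCᵢ = 0·226 + 226·154 + 365·315 + 629·304 = 0 + 34804 + 114975 + 191216 = 340995
Σ Rᵢ = 0 + 15 + 51 + 82 = 148
N̂ = 340995 / 148 ≈ 2304.0 → 2304

N ≈ 2304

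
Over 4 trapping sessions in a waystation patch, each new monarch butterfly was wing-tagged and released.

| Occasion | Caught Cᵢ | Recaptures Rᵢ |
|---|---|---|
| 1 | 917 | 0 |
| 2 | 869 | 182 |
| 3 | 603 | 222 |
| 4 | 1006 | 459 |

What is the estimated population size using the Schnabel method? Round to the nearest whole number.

N ≈ 4358

Marked at large before each occasion: Mᵢ = Σⱼ<ᵢ (Cⱼ − Rⱼ) → M1=0, M2=917, M3=1604, M4=1985
Σ MᵢCᵢ = 0·917 + 917·869 + 1604·603 + 1985·1006 = 0 + 796873 + 967212 + 1996910 = 3760995
Σ Rᵢ = 0 + 182 + 222 + 459 = 863
N̂ = 3760995 / 863 ≈ 4358.0 → 4358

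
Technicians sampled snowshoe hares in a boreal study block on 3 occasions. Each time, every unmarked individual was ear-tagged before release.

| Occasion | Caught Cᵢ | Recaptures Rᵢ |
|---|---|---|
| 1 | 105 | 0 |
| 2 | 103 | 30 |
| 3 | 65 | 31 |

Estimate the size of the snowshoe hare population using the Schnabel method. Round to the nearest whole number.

Marked at large before each occasion: Mᵢ = Σⱼ<ᵢ (Cⱼ − Rⱼ) → M1=0, M2=105, M3=178
Σ MᵢCᵢ = 0·105 + 105·103 + 178·65 = 0 + 10815 + 11570 = 22385
Σ Rᵢ = 0 + 30 + 31 = 61
N̂ = 22385 / 61 ≈ 367.0 → 367

N ≈ 367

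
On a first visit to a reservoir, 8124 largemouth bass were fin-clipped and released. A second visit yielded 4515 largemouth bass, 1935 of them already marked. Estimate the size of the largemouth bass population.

N = 18,956

If marked individuals mix randomly, R/C ≈ M/N, giving N ≈ M·C/R.
N = (8124 × 4515) / 1935 = 36679860 / 1935 = 18956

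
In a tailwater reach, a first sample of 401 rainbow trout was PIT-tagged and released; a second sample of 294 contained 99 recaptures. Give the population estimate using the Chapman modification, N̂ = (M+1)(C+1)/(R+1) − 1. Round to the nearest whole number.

N̂ = (401+1)(294+1)/(99+1) − 1 = 402·295/100 − 1
= 118590/100 − 1 ≈ 1185.9 − 1 ≈ 1184.9 → 1185

N ≈ 1185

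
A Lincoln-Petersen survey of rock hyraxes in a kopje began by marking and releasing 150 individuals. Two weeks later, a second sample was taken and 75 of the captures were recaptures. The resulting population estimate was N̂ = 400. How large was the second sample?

From N = M·C/R: C = N·R / M = 400·75 / 150 = 30000 / 150 = 200.

C = 200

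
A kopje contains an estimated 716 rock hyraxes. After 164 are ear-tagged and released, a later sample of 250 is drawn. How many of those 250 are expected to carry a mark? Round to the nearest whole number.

Expected recaptures E[R] = M·C / N.
E[R] = 164 × 250 / 716 = 41000 / 716 ≈ 57.3 → 57

expected recaptures ≈ 57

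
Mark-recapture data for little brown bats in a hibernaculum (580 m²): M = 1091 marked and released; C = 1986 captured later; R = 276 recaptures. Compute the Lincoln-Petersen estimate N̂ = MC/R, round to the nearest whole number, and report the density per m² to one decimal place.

N̂ = 1091·1986/276 = 2166726/276 ≈ 7850.46 → 7850
Density = N̂ / area = 7850 / 580 ≈ 13.53 → 13.5 per m²

density ≈ 13.5 little brown bats per m²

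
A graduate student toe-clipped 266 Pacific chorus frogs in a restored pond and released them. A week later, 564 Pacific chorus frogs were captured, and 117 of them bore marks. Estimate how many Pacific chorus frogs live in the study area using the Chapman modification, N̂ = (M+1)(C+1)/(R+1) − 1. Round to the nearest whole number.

N̂ = (266+1)(564+1)/(117+1) − 1 = 267·565/118 − 1
= 150855/118 − 1 ≈ 1278.4 − 1 ≈ 1277.4 → 1277

N ≈ 1277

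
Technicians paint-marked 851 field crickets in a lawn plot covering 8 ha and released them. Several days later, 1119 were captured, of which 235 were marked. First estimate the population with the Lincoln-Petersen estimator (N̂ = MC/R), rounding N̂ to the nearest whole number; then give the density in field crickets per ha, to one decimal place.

N̂ = 851·1119/235 = 952269/235 ≈ 4052.2 → 4052
Density = N̂ / area = 4052 / 8 ≈ 506.50 → 506.5 per ha

density ≈ 506.5 field crickets per ha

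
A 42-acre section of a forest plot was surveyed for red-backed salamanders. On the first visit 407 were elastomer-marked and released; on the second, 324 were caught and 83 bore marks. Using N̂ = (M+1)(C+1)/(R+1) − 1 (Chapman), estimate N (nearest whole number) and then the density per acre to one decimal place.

density ≈ 37.6 red-backed salamanders per acre

N̂ = 408·325/84 − 1 = 132600/84 − 1 ≈ 1577.6 → 1578
Density = N̂ / area = 1578 / 42 ≈ 37.57 → 37.6 per acre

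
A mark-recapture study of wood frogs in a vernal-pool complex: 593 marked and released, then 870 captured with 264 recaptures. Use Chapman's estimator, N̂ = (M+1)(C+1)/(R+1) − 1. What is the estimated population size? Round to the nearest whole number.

N ≈ 1951

N̂ = (593+1)(870+1)/(264+1) − 1 = 594·871/265 − 1
= 517374/265 − 1 ≈ 1952.4 − 1 ≈ 1951.4 → 1951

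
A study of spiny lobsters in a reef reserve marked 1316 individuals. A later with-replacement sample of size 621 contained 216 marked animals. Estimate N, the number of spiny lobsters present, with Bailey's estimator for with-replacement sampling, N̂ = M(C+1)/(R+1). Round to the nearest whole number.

N ≈ 3772

N̂ = 1316·(621+1)/(216+1) = 1316·622/217 = 818552/217 ≈ 3772.1 → 3772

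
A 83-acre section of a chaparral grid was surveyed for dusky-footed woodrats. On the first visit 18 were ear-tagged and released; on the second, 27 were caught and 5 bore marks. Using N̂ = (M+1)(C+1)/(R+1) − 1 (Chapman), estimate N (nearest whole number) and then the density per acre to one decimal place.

density ≈ 1.1 dusky-footed woodrats per acre

N̂ = 19·28/6 − 1 = 532/6 − 1 ≈ 87.7 → 88
Density = N̂ / area = 88 / 83 ≈ 1.06 → 1.1 per acre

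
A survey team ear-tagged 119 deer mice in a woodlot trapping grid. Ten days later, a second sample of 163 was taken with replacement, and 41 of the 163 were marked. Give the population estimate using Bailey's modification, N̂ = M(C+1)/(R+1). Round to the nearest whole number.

N̂ = 119·(163+1)/(41+1) = 119·164/42 = 19516/42 ≈ 464.7 → 465

N ≈ 465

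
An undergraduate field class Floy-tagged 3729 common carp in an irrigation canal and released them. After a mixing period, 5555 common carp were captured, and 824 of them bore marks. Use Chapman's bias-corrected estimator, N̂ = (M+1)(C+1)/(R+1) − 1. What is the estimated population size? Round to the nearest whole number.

N̂ = (3729+1)(5555+1)/(824+1) − 1 = 3730·5556/825 − 1
= 20723880/825 − 1 ≈ 25119.9 − 1 ≈ 25118.9 → 25119

N ≈ 25,119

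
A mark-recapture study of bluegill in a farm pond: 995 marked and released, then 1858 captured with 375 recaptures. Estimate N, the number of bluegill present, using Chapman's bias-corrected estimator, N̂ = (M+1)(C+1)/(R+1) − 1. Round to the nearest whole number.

N ≈ 4923

N̂ = (995+1)(1858+1)/(375+1) − 1 = 996·1859/376 − 1
= 1851564/376 − 1 ≈ 4924.4 − 1 ≈ 4923.4 → 4923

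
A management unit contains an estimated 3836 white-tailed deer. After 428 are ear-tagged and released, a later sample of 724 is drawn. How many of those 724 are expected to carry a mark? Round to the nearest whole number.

expected recaptures ≈ 81

The marked fraction of the population is 428/3836, so in a sample of 724 expect C·(M/N) marked.
E[R] = 428 × 724 / 3836 = 309872 / 3836 ≈ 80.8 → 81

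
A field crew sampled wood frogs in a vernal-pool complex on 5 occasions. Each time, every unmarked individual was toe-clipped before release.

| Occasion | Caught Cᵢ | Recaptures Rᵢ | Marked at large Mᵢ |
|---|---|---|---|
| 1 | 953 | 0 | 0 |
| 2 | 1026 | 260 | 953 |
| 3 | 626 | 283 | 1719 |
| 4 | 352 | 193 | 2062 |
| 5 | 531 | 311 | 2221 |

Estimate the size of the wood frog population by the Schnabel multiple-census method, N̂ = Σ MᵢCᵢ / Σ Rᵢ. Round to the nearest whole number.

N ≈ 3781

Σ MᵢCᵢ = 0·953 + 953·1026 + 1719·626 + 2062·352 + 2221·531 = 0 + 977778 + 1076094 + 725824 + 1179351 = 3959047
Σ Rᵢ = 0 + 260 + 283 + 193 + 311 = 1047
N̂ = 3959047 / 1047 ≈ 3781.3 → 3781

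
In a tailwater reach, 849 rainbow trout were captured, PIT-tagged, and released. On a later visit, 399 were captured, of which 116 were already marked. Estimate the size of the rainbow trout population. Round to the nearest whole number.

N ≈ 2920

If marked individuals mix randomly, R/C ≈ M/N, giving N ≈ M·C/R.
N = (849 × 399) / 116 = 338751 / 116 ≈ 2920.3 → 2920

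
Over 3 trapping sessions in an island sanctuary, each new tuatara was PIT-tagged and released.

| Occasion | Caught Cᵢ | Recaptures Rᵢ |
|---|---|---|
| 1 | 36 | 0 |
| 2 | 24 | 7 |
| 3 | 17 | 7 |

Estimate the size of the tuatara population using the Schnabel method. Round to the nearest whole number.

Marked at large before each occasion: Mᵢ = Σⱼ<ᵢ (Cⱼ − Rⱼ) → M1=0, M2=36, M3=53
Σ MᵢCᵢ = 0·36 + 36·24 + 53·17 = 0 + 864 + 901 = 1765
Σ Rᵢ = 0 + 7 + 7 = 14
N̂ = 1765 / 14 ≈ 126.1 → 126

N ≈ 126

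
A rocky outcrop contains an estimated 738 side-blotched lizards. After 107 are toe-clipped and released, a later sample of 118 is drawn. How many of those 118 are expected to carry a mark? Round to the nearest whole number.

expected recaptures ≈ 17

The marked fraction of the population is 107/738, so in a sample of 118 expect C·(M/N) marked.
E[R] = 107 × 118 / 738 = 12626 / 738 ≈ 17.1 → 17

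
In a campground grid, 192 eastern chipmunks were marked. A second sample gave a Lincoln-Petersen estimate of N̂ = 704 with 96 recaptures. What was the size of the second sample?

From N = M·C/R: C = N·R / M = 704·96 / 192 = 67584 / 192 = 352.

C = 352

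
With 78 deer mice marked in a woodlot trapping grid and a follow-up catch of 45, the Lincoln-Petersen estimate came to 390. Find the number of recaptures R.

From N = M·C/R: R = M·C / N = 78·45 / 390 = 3510 / 390 = 9.

R = 9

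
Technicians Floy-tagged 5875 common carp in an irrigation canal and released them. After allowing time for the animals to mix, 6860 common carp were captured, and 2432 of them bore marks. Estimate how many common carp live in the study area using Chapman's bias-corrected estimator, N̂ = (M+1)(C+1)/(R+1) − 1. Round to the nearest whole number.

N̂ = (5875+1)(6860+1)/(2432+1) − 1 = 5876·6861/2433 − 1
= 40315236/2433 − 1 ≈ 16570.2 − 1 ≈ 16569.2 → 16569

N ≈ 16,569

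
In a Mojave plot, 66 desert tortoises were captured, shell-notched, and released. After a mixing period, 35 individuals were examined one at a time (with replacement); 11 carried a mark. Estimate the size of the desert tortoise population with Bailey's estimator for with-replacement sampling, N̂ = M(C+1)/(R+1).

N = 198

N̂ = 66·(35+1)/(11+1) = 66·36/12 = 2376/12 = 198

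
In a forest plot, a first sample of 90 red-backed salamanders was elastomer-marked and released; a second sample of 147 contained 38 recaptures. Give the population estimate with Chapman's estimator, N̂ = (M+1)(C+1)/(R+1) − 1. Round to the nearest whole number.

N̂ = (90+1)(147+1)/(38+1) − 1 = 91·148/39 − 1
= 13468/39 − 1 ≈ 345.3 − 1 ≈ 344.3 → 344

N ≈ 344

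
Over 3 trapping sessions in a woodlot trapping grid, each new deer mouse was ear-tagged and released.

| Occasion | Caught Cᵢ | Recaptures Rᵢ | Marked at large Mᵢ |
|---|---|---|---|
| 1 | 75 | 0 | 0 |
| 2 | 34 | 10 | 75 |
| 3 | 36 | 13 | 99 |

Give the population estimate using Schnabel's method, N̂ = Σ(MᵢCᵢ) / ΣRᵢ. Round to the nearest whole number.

Σ MᵢCᵢ = 0·75 + 75·34 + 99·36 = 0 + 2550 + 3564 = 6114
Σ Rᵢ = 0 + 10 + 13 = 23
N̂ = 6114 / 23 ≈ 265.8 → 266

N ≈ 266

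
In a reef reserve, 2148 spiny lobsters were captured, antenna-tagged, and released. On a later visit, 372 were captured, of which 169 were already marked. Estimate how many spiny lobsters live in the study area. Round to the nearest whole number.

The marked fraction in the recapture sample should equal the marked fraction in the population: 169/372 = 2148/N.
N = (2148 × 372) / 169 = 799056 / 169 ≈ 4728.1 → 4728

N ≈ 4728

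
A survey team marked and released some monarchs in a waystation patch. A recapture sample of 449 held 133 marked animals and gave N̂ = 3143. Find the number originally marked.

From N = M·C/R: M = N·R / C = 3143·133 / 449 = 418019 / 449 = 931.

M = 931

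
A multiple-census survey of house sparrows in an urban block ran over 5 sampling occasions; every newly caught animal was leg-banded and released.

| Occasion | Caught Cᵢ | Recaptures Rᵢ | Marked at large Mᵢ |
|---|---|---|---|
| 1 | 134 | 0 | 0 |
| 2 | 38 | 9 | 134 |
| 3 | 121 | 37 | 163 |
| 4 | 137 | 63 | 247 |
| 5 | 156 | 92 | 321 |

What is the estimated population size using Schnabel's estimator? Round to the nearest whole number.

N ≈ 541

Σ MᵢCᵢ = 0·134 + 134·38 + 163·121 + 247·137 + 321·156 = 0 + 5092 + 19723 + 33839 + 50076 = 108730
Σ Rᵢ = 0 + 9 + 37 + 63 + 92 = 201
N̂ = 108730 / 201 ≈ 540.9 → 541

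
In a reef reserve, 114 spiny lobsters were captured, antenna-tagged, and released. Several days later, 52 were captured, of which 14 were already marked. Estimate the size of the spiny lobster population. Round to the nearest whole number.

Lincoln-Petersen assumes M/N = R/C, so N = M·C / R.
N = (114 × 52) / 14 = 5928 / 14 ≈ 423.4 → 423

N ≈ 423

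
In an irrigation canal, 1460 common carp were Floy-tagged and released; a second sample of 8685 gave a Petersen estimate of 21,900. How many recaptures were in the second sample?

From N = M·C/R: R = M·C / N = 1460·8685 / 21900 = 12680100 / 21900 = 579.

R = 579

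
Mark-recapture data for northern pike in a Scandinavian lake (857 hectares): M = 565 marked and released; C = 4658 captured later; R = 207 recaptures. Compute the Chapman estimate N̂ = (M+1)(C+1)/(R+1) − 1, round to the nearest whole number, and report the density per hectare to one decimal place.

density ≈ 14.8 northern pike per hectare

N̂ = 566·4659/208 − 1 = 2636994/208 − 1 ≈ 12676.9 → 12677
Density = N̂ / area = 12677 / 857 ≈ 14.79 → 14.8 per hectare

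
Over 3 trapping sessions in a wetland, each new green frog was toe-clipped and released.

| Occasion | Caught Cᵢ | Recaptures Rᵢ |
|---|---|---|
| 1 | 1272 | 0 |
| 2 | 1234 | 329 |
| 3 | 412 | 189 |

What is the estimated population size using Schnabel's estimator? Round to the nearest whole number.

Marked at large before each occasion: Mᵢ = Σⱼ<ᵢ (Cⱼ − Rⱼ) → M1=0, M2=1272, M3=2177
Σ MᵢCᵢ = 0·1272 + 1272·1234 + 2177·412 = 0 + 1569648 + 896924 = 2466572
Σ Rᵢ = 0 + 329 + 189 = 518
N̂ = 2466572 / 518 ≈ 4761.7 → 4762

N ≈ 4762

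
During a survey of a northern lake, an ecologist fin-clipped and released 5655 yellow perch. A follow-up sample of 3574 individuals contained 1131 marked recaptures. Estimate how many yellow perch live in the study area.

If marked individuals mix randomly, R/C ≈ M/N, giving N ≈ M·C/R.
N = (5655 × 3574) / 1131 = 20210970 / 1131 = 17870

N = 17,870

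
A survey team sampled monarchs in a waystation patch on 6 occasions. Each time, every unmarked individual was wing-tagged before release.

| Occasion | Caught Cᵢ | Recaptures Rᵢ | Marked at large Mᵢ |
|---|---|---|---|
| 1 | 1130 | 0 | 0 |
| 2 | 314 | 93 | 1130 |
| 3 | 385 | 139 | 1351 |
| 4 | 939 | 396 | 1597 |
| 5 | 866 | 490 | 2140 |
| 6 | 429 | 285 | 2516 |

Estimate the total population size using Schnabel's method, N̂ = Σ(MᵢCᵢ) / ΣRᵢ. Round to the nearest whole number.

N ≈ 3783

Σ MᵢCᵢ = 0·1130 + 1130·314 + 1351·385 + 1597·939 + 2140·866 + 2516·429 = 0 + 354820 + 520135 + 1499583 + 1853240 + 1079364 = 5307142
Σ Rᵢ = 0 + 93 + 139 + 396 + 490 + 285 = 1403
N̂ = 5307142 / 1403 ≈ 3782.7 → 3783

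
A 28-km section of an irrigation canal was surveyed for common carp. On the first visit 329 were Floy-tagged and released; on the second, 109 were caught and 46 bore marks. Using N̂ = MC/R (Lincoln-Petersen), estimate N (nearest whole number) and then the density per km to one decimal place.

N̂ = 329·109/46 = 35861/46 ≈ 779.6 → 780
Density = N̂ / area = 780 / 28 ≈ 27.86 → 27.9 per km

density ≈ 27.9 common carp per km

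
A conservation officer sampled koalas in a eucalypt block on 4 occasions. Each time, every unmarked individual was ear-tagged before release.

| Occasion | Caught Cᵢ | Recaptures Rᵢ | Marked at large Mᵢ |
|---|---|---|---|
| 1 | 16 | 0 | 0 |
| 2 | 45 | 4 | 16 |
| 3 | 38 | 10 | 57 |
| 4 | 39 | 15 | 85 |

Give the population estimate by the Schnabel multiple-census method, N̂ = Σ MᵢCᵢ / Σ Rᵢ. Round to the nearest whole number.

N ≈ 214

Σ MᵢCᵢ = 0·16 + 16·45 + 57·38 + 85·39 = 0 + 720 + 2166 + 3315 = 6201
Σ Rᵢ = 0 + 4 + 10 + 15 = 29
N̂ = 6201 / 29 ≈ 213.8 → 214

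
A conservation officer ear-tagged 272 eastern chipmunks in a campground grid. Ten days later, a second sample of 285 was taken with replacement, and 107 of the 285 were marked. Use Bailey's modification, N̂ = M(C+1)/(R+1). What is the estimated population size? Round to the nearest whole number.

N̂ = 272·(285+1)/(107+1) = 272·286/108 = 77792/108 ≈ 720.3 → 720

N ≈ 720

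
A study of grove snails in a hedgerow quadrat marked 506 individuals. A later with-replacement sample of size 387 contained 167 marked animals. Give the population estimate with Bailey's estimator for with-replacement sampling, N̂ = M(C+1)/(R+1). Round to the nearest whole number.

N ≈ 1169

N̂ = 506·(387+1)/(167+1) = 506·388/168 = 196328/168 ≈ 1168.6 → 1169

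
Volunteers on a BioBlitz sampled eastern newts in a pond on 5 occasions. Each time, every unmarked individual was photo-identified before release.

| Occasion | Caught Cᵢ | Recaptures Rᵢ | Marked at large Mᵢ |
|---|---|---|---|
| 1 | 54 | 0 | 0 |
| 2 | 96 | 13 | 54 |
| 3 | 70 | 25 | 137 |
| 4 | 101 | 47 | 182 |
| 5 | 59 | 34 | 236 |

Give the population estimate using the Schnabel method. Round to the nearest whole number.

N ≈ 396

Σ MᵢCᵢ = 0·54 + 54·96 + 137·70 + 182·101 + 236·59 = 0 + 5184 + 9590 + 18382 + 13924 = 47080
Σ Rᵢ = 0 + 13 + 25 + 47 + 34 = 119
N̂ = 47080 / 119 ≈ 395.6 → 396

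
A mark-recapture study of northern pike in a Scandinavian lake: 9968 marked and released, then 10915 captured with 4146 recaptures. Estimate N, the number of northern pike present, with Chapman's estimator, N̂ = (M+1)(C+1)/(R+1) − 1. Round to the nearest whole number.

N̂ = (9968+1)(10915+1)/(4146+1) − 1 = 9969·10916/4147 − 1
= 108821604/4147 − 1 ≈ 26241.0 − 1 ≈ 26240.0 → 26240

N ≈ 26,240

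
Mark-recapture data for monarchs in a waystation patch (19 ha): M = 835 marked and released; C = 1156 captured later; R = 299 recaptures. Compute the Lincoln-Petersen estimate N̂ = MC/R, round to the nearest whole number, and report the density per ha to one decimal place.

density ≈ 169.9 monarchs per ha

N̂ = 835·1156/299 = 965260/299 ≈ 3228.3 → 3228
Density = N̂ / area = 3228 / 19 ≈ 169.89 → 169.9 per ha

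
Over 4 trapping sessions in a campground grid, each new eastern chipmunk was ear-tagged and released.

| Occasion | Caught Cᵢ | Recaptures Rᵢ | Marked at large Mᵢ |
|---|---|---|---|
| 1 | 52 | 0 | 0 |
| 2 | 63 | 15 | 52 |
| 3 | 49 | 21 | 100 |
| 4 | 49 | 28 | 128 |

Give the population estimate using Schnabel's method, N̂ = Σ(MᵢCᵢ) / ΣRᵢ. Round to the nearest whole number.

Σ MᵢCᵢ = 0·52 + 52·63 + 100·49 + 128·49 = 0 + 3276 + 4900 + 6272 = 14448
Σ Rᵢ = 0 + 15 + 21 + 28 = 64
N̂ = 14448 / 64 ≈ 225.8 → 226

N ≈ 226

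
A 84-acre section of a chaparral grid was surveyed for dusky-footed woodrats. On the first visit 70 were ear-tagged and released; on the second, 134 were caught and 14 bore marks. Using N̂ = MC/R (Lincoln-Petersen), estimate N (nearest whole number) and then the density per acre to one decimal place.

density ≈ 8.0 dusky-footed woodrats per acre

N̂ = 70·134/14 = 9380/14 = 670
Density = N̂ / area = 670 / 84 ≈ 7.98 → 8.0 per acre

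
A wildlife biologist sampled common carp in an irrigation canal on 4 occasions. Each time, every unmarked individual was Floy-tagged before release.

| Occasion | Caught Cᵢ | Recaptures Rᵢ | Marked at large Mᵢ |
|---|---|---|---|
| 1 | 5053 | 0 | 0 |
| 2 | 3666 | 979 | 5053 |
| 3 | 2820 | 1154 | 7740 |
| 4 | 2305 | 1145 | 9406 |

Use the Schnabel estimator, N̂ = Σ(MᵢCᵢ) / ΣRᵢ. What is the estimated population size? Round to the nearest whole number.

N ≈ 18,924

Σ MᵢCᵢ = 0·5053 + 5053·3666 + 7740·2820 + 9406·2305 = 0 + 18524298 + 21826800 + 21680830 = 62031928
Σ Rᵢ = 0 + 979 + 1154 + 1145 = 3278
N̂ = 62031928 / 3278 ≈ 18923.7 → 18924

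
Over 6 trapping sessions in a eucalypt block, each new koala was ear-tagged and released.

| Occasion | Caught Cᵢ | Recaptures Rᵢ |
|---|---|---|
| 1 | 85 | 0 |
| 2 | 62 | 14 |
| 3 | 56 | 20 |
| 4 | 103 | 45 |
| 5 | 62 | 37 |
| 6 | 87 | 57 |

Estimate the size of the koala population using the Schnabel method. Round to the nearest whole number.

N ≈ 382

Marked at large before each occasion: Mᵢ = Σⱼ<ᵢ (Cⱼ − Rⱼ) → M1=0, M2=85, M3=133, M4=169, M5=227, M6=252
Σ MᵢCᵢ = 0·85 + 85·62 + 133·56 + 169·103 + 227·62 + 252·87 = 0 + 5270 + 7448 + 17407 + 14074 + 21924 = 66123
Σ Rᵢ = 0 + 14 + 20 + 45 + 37 + 57 = 173
N̂ = 66123 / 173 ≈ 382.2 → 382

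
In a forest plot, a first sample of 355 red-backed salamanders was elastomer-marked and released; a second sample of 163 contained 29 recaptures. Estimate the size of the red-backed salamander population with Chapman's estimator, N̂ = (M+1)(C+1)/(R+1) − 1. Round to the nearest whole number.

N ≈ 1945

N̂ = (355+1)(163+1)/(29+1) − 1 = 356·164/30 − 1
= 58384/30 − 1 ≈ 1946.1 − 1 ≈ 1945.1 → 1945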